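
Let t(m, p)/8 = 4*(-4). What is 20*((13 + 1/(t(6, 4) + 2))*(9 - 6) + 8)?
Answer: 19730/21 ≈ 939.52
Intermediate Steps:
t(m, p) = -128 (t(m, p) = 8*(4*(-4)) = 8*(-16) = -128)
20*((13 + 1/(t(6, 4) + 2))*(9 - 6) + 8) = 20*((13 + 1/(-128 + 2))*(9 - 6) + 8) = 20*((13 + 1/(-126))*3 + 8) = 20*((13 - 1/126)*3 + 8) = 20*((1637/126)*3 + 8) = 20*(1637/42 + 8) = 20*(1973/42) = 19730/21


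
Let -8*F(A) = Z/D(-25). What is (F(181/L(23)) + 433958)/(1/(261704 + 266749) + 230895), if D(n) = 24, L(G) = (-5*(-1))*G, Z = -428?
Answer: 3669241359741/1952274486976 ≈ 1.8795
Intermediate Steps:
L(G) = 5*G
F(A) = 107/48 (F(A) = -(-107)/(2*24) = -⅛*(-107/6) = 107/48)
(F(181/L(23)) + 433958)/(1/(261704 + 266749) + 230895) = (107/48 + 433958)/(1/(261704 + 266749) + 230895) = 20830091/(48*(1/528453 + 230895)) = 20830091/(48*(122017155436/528453)) = (20830091/48)*(528453/122017155436) = 3669241359741/1952274486976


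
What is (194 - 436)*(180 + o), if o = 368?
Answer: -132616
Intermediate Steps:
(194 - 436)*(180 + o) = (194 - 436)*(180 + 368) = -242*548 = -132616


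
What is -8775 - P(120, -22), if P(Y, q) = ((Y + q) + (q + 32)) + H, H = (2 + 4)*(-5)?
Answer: -8853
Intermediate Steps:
H = -30 (H = 6*(-5) = -30)
P(Y, q) = 2 + Y + 2*q (P(Y, q) = ((Y + q) + (q + 32)) - 30 = ((Y + q) + (32 + q)) - 30 = (32 + Y + 2*q) - 30 = 2 + Y + 2*q)
-8775 - P(120, -22) = -8775 - (2 + 120 + 2*(-22)) = -8775 - (2 + 120 - 44) = -8775 - 1*78 = -8775 - 78 = -8853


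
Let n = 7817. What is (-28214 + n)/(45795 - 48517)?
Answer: 20397/2722 ≈ 7.4934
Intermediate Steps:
(-28214 + n)/(45795 - 48517) = (-28214 + 7817)/(45795 - 48517) = -20397/(-2722) = -20397*(-1/2722) = 20397/2722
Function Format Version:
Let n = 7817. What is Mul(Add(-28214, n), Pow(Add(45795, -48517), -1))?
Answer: Rational(20397, 2722) ≈ 7.4934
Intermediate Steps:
Mul(Add(-28214, n), Pow(Add(45795, -48517), -1)) = Mul(Add(-28214, 7817), Pow(Add(45795, -48517), -1)) = Mul(-20397, Pow(-2722, -1)) = Mul(-20397, Rational(-1, 2722)) = Rational(20397, 2722)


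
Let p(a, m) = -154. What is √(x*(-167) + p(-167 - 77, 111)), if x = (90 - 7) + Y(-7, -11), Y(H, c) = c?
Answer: I*√12178 ≈ 110.35*I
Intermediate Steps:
x = 72 (x = (90 - 7) - 11 = 83 - 11 = 72)
√(x*(-167) + p(-167 - 77, 111)) = √(72*(-167) - 154) = √(-12024 - 154) = √(-12178) = I*√12178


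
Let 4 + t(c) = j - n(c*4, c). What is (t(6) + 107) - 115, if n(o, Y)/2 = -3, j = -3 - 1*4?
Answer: -13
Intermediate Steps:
j = -7 (j = -3 - 4 = -7)
n(o, Y) = -6 (n(o, Y) = 2*(-3) = -6)
t(c) = -5 (t(c) = -4 + (-7 - 1*(-6)) = -4 + (-7 + 6) = -4 - 1 = -5)
(t(6) + 107) - 115 = (-5 + 107) - 115 = 102 - 115 = -13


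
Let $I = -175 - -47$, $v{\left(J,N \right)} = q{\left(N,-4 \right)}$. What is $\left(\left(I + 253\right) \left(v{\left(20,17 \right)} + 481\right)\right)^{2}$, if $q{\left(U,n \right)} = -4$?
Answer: $3555140625$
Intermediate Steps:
$v{\left(J,N \right)} = -4$
$I = -128$ ($I = -175 + 47 = -128$)
$\left(\left(I + 253\right) \left(v{\left(20,17 \right)} + 481\right)\right)^{2} = \left(\left(-128 + 253\right) \left(-4 + 481\right)\right)^{2} = \left(125 \cdot 477\right)^{2} = 59625^{2} = 3555140625$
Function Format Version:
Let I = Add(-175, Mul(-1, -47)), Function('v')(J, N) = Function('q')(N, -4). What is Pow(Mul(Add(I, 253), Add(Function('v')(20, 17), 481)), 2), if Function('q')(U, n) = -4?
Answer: 3555140625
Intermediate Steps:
Function('v')(J, N) = -4
I = -128 (I = Add(-175, 47) = -128)
Pow(Mul(Add(I, 253), Add(Function('v')(20, 17), 481)), 2) = Pow(Mul(Add(-128, 253), Add(-4, 481)), 2) = Pow(Mul(125, 477), 2) = Pow(59625, 2) = 3555140625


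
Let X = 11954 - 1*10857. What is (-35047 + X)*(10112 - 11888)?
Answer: 60295200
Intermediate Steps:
X = 1097 (X = 11954 - 10857 = 1097)
(-35047 + X)*(10112 - 11888) = (-35047 + 1097)*(10112 - 11888) = -33950*(-1776) = 60295200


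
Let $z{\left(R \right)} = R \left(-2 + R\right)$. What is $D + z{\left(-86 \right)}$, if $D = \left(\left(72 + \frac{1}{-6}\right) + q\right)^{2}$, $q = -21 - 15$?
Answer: $\frac{318673}{36} \approx 8852.0$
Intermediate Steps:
$q = -36$
$D = \frac{46225}{36}$ ($D = \left(\left(72 + \frac{1}{-6}\right) - 36\right)^{2} = \left(\left(72 - \frac{1}{6}\right) - 36\right)^{2} = \left(\frac{431}{6} - 36\right)^{2} = \left(\frac{215}{6}\right)^{2} = \frac{46225}{36} \approx 1284.0$)
$D + z{\left(-86 \right)} = \frac{46225}{36} - 86 \left(-2 - 86\right) = \frac{46225}{36} - -7568 = \frac{46225}{36} + 7568 = \frac{318673}{36}$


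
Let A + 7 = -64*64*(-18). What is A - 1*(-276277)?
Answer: 349998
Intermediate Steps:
A = 73721 (A = -7 - 64*64*(-18) = -7 - 4096*(-18) = -7 + 73728 = 73721)
A - 1*(-276277) = 73721 - 1*(-276277) = 73721 + 276277 = 349998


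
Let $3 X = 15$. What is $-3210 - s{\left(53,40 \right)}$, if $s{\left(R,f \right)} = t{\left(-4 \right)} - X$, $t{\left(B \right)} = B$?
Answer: $-3201$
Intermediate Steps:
$X = 5$ ($X = \frac{1}{3} \cdot 15 = 5$)
$s{\left(R,f \right)} = -9$ ($s{\left(R,f \right)} = -4 - 5 = -9$)
$-3210 - s{\left(53,40 \right)} = -3210 - -9 = -3210 + 9 = -3201$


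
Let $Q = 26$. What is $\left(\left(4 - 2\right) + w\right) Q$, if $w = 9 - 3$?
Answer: $208$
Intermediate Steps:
$w = 6$
$\left(\left(4 - 2\right) + w\right) Q = \left(\left(4 - 2\right) + 6\right) 26 = \left(2 + 6\right) 26 = 8 \cdot 26 = 208$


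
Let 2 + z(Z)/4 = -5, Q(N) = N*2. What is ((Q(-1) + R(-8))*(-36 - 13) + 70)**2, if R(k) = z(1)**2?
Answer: 1462909504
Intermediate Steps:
Q(N) = 2*N
z(Z) = -28 (z(Z) = -8 + 4*(-5) = -8 - 20 = -28)
R(k) = 784 (R(k) = (-28)**2 = 784)
((Q(-1) + R(-8))*(-36 - 13) + 70)**2 = ((2*(-1) + 784)*(-36 - 13) + 70)**2 = ((-2 + 784)*(-49) + 70)**2 = (782*(-49) + 70)**2 = (-38318 + 70)**2 = (-38248)**2 = 1462909504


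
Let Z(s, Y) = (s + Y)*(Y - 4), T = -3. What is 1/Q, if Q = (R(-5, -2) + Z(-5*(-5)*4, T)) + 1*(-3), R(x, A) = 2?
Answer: -1/680 ≈ -0.0014706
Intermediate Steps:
Z(s, Y) = (-4 + Y)*(Y + s) (Z(s, Y) = (Y + s)*(-4 + Y) = (-4 + Y)*(Y + s))
Q = -680 (Q = (2 + ((-3)² - 4*(-3) - 4*(-5*(-5))*4 - 3*(-5*(-5))*4)) + 1*(-3) = (2 + (9 + 12 - 100*4 - 75*4)) - 3 = (2 + (9 + 12 - 4*100 - 3*100)) - 3 = (2 + (9 + 12 - 400 - 300)) - 3 = (2 - 679) - 3 = -677 - 3 = -680)
1/Q = 1/(-680) = -1/680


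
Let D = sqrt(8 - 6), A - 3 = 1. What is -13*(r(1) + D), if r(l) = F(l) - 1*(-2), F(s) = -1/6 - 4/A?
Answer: -65/6 - 13*sqrt(2) ≈ -29.218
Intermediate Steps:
A = 4 (A = 3 + 1 = 4)
F(s) = -7/6 (F(s) = -1/6 - 4/4 = -1*1/6 - 4*1/4 = -1/6 - 1 = -7/6)
r(l) = 5/6 (r(l) = -7/6 - 1*(-2) = -7/6 + 2 = 5/6)
D = sqrt(2) ≈ 1.4142
-13*(r(1) + D) = -13*(5/6 + sqrt(2)) = -65/6 - 13*sqrt(2)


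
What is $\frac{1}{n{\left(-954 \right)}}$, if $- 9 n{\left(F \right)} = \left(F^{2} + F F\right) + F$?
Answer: $- \frac{1}{202142} \approx -4.947 \cdot 10^{-6}$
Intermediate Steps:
$n{\left(F \right)} = - \frac{2 F^{2}}{9} - \frac{F}{9}$ ($n{\left(F \right)} = - \frac{\left(F^{2} + F F\right) + F}{9} = - \frac{\left(F^{2} + F^{2}\right) + F}{9} = - \frac{2 F^{2} + F}{9} = - \frac{F + 2 F^{2}}{9} = - \frac{2 F^{2}}{9} - \frac{F}{9}$)
$\frac{1}{n{\left(-954 \right)}} = \frac{1}{\left(- \frac{1}{9}\right) \left(-954\right) \left(1 + 2 \left(-954\right)\right)} = \frac{1}{\left(- \frac{1}{9}\right) \left(-954\right) \left(1 - 1908\right)} = \frac{1}{\left(- \frac{1}{9}\right) \left(-954\right) \left(-1907\right)} = \frac{1}{-202142} = - \frac{1}{202142}$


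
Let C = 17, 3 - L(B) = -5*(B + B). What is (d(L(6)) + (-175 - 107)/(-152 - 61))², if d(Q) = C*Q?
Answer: 5796538225/5041 ≈ 1.1499e+6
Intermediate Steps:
L(B) = 3 + 10*B (L(B) = 3 - (-5)*(B + B) = 3 - (-5)*2*B = 3 - (-10)*B = 3 + 10*B)
d(Q) = 17*Q
(d(L(6)) + (-175 - 107)/(-152 - 61))² = (17*(3 + 10*6) + (-175 - 107)/(-152 - 61))² = (17*(3 + 60) - 282/(-213))² = (17*63 - 282*(-1/213))² = (1071 + 94/71)² = (76135/71)² = 5796538225/5041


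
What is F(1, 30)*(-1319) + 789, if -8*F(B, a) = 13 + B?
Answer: 12389/4 ≈ 3097.3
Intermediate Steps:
F(B, a) = -13/8 - B/8 (F(B, a) = -(13 + B)/8 = -13/8 - B/8)
F(1, 30)*(-1319) + 789 = (-13/8 - ⅛*1)*(-1319) + 789 = (-13/8 - ⅛)*(-1319) + 789 = -7/4*(-1319) + 789 = 9233/4 + 789 = 12389/4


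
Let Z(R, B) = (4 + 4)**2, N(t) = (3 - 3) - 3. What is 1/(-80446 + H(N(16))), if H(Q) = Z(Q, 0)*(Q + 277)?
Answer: -1/62910 ≈ -1.5896e-5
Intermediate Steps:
N(t) = -3 (N(t) = 0 - 3 = -3)
Z(R, B) = 64 (Z(R, B) = 8**2 = 64)
H(Q) = 17728 + 64*Q (H(Q) = 64*(Q + 277) = 64*(277 + Q) = 17728 + 64*Q)
1/(-80446 + H(N(16))) = 1/(-80446 + (17728 + 64*(-3))) = 1/(-80446 + (17728 - 192)) = 1/(-80446 + 17536) = 1/(-62910) = -1/62910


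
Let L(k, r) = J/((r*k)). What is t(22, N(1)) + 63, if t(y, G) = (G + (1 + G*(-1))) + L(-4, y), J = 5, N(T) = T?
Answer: 5627/88 ≈ 63.943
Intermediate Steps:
L(k, r) = 5/(k*r) (L(k, r) = 5/((r*k)) = 5/((k*r)) = 5*(1/(k*r)) = 5/(k*r))
t(y, G) = 1 - 5/(4*y) (t(y, G) = (G + (1 + G*(-1))) + 5/(-4*y) = (G + (1 - G)) + 5*(-¼)/y = 1 - 5/(4*y))
t(22, N(1)) + 63 = (-5/4 + 22)/22 + 63 = (1/22)*(83/4) + 63 = 83/88 + 63 = 5627/88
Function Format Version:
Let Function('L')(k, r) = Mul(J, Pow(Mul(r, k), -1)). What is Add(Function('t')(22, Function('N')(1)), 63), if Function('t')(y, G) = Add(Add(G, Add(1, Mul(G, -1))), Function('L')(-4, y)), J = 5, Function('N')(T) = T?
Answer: Rational(5627, 88) ≈ 63.943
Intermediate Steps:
Function('L')(k, r) = Mul(5, Pow(k, -1), Pow(r, -1)) (Function('L')(k, r) = Mul(5, Pow(Mul(r, k), -1)) = Mul(5, Pow(Mul(k, r), -1)) = Mul(5, Mul(Pow(k, -1), Pow(r, -1))) = Mul(5, Pow(k, -1), Pow(r, -1)))
Function('t')(y, G) = Add(1, Mul(Rational(-5, 4), Pow(y, -1))) (Function('t')(y, G) = Add(Add(G, Add(1, Mul(G, -1))), Mul(5, Pow(-4, -1), Pow(y, -1))) = Add(Add(G, Add(1, Mul(-1, G))), Mul(5, Rational(-1, 4), Pow(y, -1))) = Add(1, Mul(Rational(-5, 4), Pow(y, -1))))
Add(Function('t')(22, Function('N')(1)), 63) = Add(Mul(Pow(22, -1), Add(Rational(-5, 4), 22)), 63) = Add(Mul(Rational(1, 22), Rational(83, 4)), 63) = Add(Rational(83, 88), 63) = Rational(5627, 88)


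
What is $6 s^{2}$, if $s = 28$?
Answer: $4704$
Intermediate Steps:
$6 s^{2} = 6 \cdot 28^{2} = 6 \cdot 784 = 4704$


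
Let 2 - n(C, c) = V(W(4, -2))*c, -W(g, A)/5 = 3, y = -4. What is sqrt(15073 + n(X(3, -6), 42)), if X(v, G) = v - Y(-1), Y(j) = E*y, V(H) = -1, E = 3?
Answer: sqrt(15117) ≈ 122.95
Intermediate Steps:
W(g, A) = -15 (W(g, A) = -5*3 = -15)
Y(j) = -12 (Y(j) = 3*(-4) = -12)
X(v, G) = 12 + v (X(v, G) = v - 1*(-12) = v + 12 = 12 + v)
n(C, c) = 2 + c (n(C, c) = 2 - (-1)*c = 2 + c)
sqrt(15073 + n(X(3, -6), 42)) = sqrt(15073 + (2 + 42)) = sqrt(15073 + 44) = sqrt(15117)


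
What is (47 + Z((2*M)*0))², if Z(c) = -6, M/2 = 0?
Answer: 1681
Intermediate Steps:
M = 0 (M = 2*0 = 0)
(47 + Z((2*M)*0))² = (47 - 6)² = 41² = 1681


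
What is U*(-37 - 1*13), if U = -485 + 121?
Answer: 18200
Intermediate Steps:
U = -364
U*(-37 - 1*13) = -364*(-37 - 1*13) = -364*(-37 - 13) = -364*(-50) = 18200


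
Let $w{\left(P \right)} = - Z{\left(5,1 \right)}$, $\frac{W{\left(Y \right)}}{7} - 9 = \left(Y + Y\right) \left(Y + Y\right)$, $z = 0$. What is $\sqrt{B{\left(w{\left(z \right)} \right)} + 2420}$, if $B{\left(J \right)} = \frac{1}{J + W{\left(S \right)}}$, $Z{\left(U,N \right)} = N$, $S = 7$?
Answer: $\frac{\sqrt{4976382954}}{1434} \approx 49.193$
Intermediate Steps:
$W{\left(Y \right)} = 63 + 28 Y^{2}$ ($W{\left(Y \right)} = 63 + 7 \left(Y + Y\right) \left(Y + Y\right) = 63 + 7 \cdot 2 Y 2 Y = 63 + 7 \cdot 4 Y^{2} = 63 + 28 Y^{2}$)
$w{\left(P \right)} = -1$ ($w{\left(P \right)} = \left(-1\right) 1 = -1$)
$B{\left(J \right)} = \frac{1}{1435 + J}$ ($B{\left(J \right)} = \frac{1}{J + \left(63 + 28 \cdot 7^{2}\right)} = \frac{1}{J + \left(63 + 28 \cdot 49\right)} = \frac{1}{J + \left(63 + 1372\right)} = \frac{1}{J + 1435} = \frac{1}{1435 + J}$)
$\sqrt{B{\left(w{\left(z \right)} \right)} + 2420} = \sqrt{\frac{1}{1435 - 1} + 2420} = \sqrt{\frac{1}{1434} + 2420} = \sqrt{\frac{3470281}{1434}} = \frac{\sqrt{4976382954}}{1434}$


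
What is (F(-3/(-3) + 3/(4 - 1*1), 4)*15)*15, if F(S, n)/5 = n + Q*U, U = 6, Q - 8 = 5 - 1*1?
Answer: 85500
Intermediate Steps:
Q = 12 (Q = 8 + (5 - 1*1) = 8 + (5 - 1) = 8 + 4 = 12)
F(S, n) = 360 + 5*n (F(S, n) = 5*(n + 12*6) = 5*(n + 72) = 5*(72 + n) = 360 + 5*n)
(F(-3/(-3) + 3/(4 - 1*1), 4)*15)*15 = ((360 + 5*4)*15)*15 = ((360 + 20)*15)*15 = (380*15)*15 = 5700*15 = 85500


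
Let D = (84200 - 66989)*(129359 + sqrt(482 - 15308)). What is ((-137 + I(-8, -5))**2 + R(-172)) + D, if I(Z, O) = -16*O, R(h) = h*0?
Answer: 2226400998 + 17211*I*sqrt(14826) ≈ 2.2264e+9 + 2.0956e+6*I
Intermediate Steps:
R(h) = 0
D = 2226397749 + 17211*I*sqrt(14826) (D = 17211*(129359 + sqrt(-14826)) = 17211*(129359 + I*sqrt(14826)) = 2226397749 + 17211*I*sqrt(14826) ≈ 2.2264e+9 + 2.0956e+6*I)
((-137 + I(-8, -5))**2 + R(-172)) + D = ((-137 - 16*(-5))**2 + 0) + (2226397749 + 17211*I*sqrt(14826)) = ((-137 + 80)**2 + 0) + (2226397749 + 17211*I*sqrt(14826)) = ((-57)**2 + 0) + (2226397749 + 17211*I*sqrt(14826)) = (3249 + 0) + (2226397749 + 17211*I*sqrt(14826)) = 3249 + (2226397749 + 17211*I*sqrt(14826)) = 2226400998 + 17211*I*sqrt(14826)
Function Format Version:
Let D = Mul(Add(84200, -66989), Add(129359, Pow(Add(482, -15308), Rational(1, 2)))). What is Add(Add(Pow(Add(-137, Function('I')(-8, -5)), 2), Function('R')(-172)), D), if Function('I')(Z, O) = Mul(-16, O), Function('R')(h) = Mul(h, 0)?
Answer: Add(2226400998, Mul(17211, I, Pow(14826, Rational(1, 2)))) ≈ Add(2.2264e+9, Mul(2.0956e+6, I))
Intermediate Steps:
Function('R')(h) = 0
D = Add(2226397749, Mul(17211, I, Pow(14826, Rational(1, 2)))) (D = Mul(17211, Add(129359, Pow(-14826, Rational(1, 2)))) = Mul(17211, Add(129359, Mul(I, Pow(14826, Rational(1, 2))))) = Add(2226397749, Mul(17211, I, Pow(14826, Rational(1, 2)))) ≈ Add(2.2264e+9, Mul(2.0956e+6, I)))
Add(Add(Pow(Add(-137, Function('I')(-8, -5)), 2), Function('R')(-172)), D) = Add(Add(Pow(Add(-137, Mul(-16, -5)), 2), 0), Add(2226397749, Mul(17211, I, Pow(14826, Rational(1, 2))))) = Add(Add(Pow(Add(-137, 80), 2), 0), Add(2226397749, Mul(17211, I, Pow(14826, Rational(1, 2))))) = Add(Add(Pow(-57, 2), 0), Add(2226397749, Mul(17211, I, Pow(14826, Rational(1, 2))))) = Add(Add(3249, 0), Add(2226397749, Mul(17211, I, Pow(14826, Rational(1, 2))))) = Add(3249, Add(2226397749, Mul(17211, I, Pow(14826, Rational(1, 2))))) = Add(2226400998, Mul(17211, I, Pow(14826, Rational(1, 2))))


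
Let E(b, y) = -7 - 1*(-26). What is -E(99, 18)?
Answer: -19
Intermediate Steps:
E(b, y) = 19 (E(b, y) = -7 + 26 = 19)
-E(99, 18) = -1*19 = -19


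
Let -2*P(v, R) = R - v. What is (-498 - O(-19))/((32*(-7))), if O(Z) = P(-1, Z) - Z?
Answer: 263/112 ≈ 2.3482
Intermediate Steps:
P(v, R) = v/2 - R/2 (P(v, R) = -(R - v)/2 = v/2 - R/2)
O(Z) = -1/2 - 3*Z/2 (O(Z) = ((1/2)*(-1) - Z/2) - Z = (-1/2 - Z/2) - Z = -1/2 - 3*Z/2)
(-498 - O(-19))/((32*(-7))) = (-498 - (-1/2 - 3/2*(-19)))/((32*(-7))) = (-498 - (-1/2 + 57/2))/(-224) = (-498 - 1*28)*(-1/224) = (-498 - 28)*(-1/224) = -526*(-1/224) = 263/112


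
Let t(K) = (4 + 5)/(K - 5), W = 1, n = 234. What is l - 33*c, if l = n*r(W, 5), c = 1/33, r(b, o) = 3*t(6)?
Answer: 6317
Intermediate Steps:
t(K) = 9/(-5 + K)
r(b, o) = 27 (r(b, o) = 3*(9/(-5 + 6)) = 3*(9/1) = 3*(9*1) = 3*9 = 27)
c = 1/33 ≈ 0.030303
l = 6318 (l = 234*27 = 6318)
l - 33*c = 6318 - 33/33 = 6318 - 1*1 = 6318 - 1 = 6317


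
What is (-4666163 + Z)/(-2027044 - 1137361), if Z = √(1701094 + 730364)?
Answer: 4666163/3164405 - 9*√30018/3164405 ≈ 1.4741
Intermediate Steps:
Z = 9*√30018 (Z = √2431458 = 9*√30018 ≈ 1559.3)
(-4666163 + Z)/(-2027044 - 1137361) = (-4666163 + 9*√30018)/(-2027044 - 1137361) = (-4666163 + 9*√30018)/(-3164405) = (-4666163 + 9*√30018)*(-1/3164405) = 4666163/3164405 - 9*√30018/3164405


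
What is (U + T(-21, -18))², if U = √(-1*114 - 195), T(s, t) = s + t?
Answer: (39 - I*√309)² ≈ 1212.0 - 1371.1*I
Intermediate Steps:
U = I*√309 (U = √(-114 - 195) = √(-309) = I*√309 ≈ 17.578*I)
(U + T(-21, -18))² = (I*√309 + (-21 - 18))² = (I*√309 - 39)² = (-39 + I*√309)²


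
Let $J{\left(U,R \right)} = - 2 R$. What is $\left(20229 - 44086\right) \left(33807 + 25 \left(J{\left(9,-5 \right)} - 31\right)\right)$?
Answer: $-794008674$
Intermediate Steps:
$\left(20229 - 44086\right) \left(33807 + 25 \left(J{\left(9,-5 \right)} - 31\right)\right) = \left(20229 - 44086\right) \left(33807 + 25 \left(\left(-2\right) \left(-5\right) - 31\right)\right) = - 23857 \left(33807 + 25 \left(10 - 31\right)\right) = - 23857 \left(33807 + 25 \left(-21\right)\right) = - 23857 \left(33807 - 525\right) = \left(-23857\right) 33282 = -794008674$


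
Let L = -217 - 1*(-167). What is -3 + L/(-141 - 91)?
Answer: -323/116 ≈ -2.7845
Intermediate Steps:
L = -50 (L = -217 + 167 = -50)
-3 + L/(-141 - 91) = -3 - 50/(-141 - 91) = -3 - 50/(-232) = -3 - 50*(-1/232) = -3 + 25/116 = -323/116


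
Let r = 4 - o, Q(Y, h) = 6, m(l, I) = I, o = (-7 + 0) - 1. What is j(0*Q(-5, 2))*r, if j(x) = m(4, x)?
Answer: 0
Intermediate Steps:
o = -8 (o = -7 - 1 = -8)
j(x) = x
r = 12 (r = 4 - 1*(-8) = 4 + 8 = 12)
j(0*Q(-5, 2))*r = (0*6)*12 = 0*12 = 0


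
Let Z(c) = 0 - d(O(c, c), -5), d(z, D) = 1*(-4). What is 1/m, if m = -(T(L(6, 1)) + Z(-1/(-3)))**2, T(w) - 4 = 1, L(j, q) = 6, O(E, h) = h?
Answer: -1/81 ≈ -0.012346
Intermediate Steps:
d(z, D) = -4
T(w) = 5 (T(w) = 4 + 1 = 5)
Z(c) = 4 (Z(c) = 0 - 1*(-4) = 0 + 4 = 4)
m = -81 (m = -(5 + 4)**2 = -1*9**2 = -1*81 = -81)
1/m = 1/(-81) = -1/81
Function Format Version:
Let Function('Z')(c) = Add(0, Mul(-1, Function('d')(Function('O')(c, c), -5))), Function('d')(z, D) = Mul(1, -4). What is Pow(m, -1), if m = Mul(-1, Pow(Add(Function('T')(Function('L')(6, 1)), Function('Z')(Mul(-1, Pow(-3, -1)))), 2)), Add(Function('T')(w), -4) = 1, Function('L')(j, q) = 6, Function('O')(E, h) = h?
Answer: Rational(-1, 81) ≈ -0.012346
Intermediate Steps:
Function('d')(z, D) = -4
Function('T')(w) = 5 (Function('T')(w) = Add(4, 1) = 5)
Function('Z')(c) = 4 (Function('Z')(c) = Add(0, Mul(-1, -4)) = Add(0, 4) = 4)
m = -81 (m = Mul(-1, Pow(Add(5, 4), 2)) = Mul(-1, Pow(9, 2)) = Mul(-1, 81) = -81)
Pow(m, -1) = Pow(-81, -1) = Rational(-1, 81)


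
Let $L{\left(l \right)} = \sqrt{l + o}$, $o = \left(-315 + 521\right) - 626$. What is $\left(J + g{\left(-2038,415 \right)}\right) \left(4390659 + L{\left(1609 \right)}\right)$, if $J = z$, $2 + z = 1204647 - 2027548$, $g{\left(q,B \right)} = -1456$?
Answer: $-3619479262581 - 824359 \sqrt{1189} \approx -3.6195 \cdot 10^{12}$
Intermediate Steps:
$z = -822903$ ($z = -2 + \left(1204647 - 2027548\right) = -2 - 822901 = -822903$)
$o = -420$ ($o = 206 - 626 = -420$)
$L{\left(l \right)} = \sqrt{-420 + l}$ ($L{\left(l \right)} = \sqrt{l - 420} = \sqrt{-420 + l}$)
$J = -822903$
$\left(J + g{\left(-2038,415 \right)}\right) \left(4390659 + L{\left(1609 \right)}\right) = \left(-822903 - 1456\right) \left(4390659 + \sqrt{-420 + 1609}\right) = - 824359 \left(4390659 + \sqrt{1189}\right) = -3619479262581 - 824359 \sqrt{1189}$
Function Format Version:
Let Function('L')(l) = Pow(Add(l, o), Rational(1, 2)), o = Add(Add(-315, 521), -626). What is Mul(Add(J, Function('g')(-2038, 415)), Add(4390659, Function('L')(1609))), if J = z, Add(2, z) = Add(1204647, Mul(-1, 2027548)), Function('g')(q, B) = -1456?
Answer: Add(-3619479262581, Mul(-824359, Pow(1189, Rational(1, 2)))) ≈ -3.6195e+12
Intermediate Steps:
z = -822903 (z = Add(-2, Add(1204647, Mul(-1, 2027548))) = Add(-2, Add(1204647, -2027548)) = Add(-2, -822901) = -822903)
o = -420 (o = Add(206, -626) = -420)
Function('L')(l) = Pow(Add(-420, l), Rational(1, 2)) (Function('L')(l) = Pow(Add(l, -420), Rational(1, 2)) = Pow(Add(-420, l), Rational(1, 2)))
J = -822903
Mul(Add(J, Function('g')(-2038, 415)), Add(4390659, Function('L')(1609))) = Mul(Add(-822903, -1456), Add(4390659, Pow(Add(-420, 1609), Rational(1, 2)))) = Mul(-824359, Add(4390659, Pow(1189, Rational(1, 2)))) = Add(-3619479262581, Mul(-824359, Pow(1189, Rational(1, 2))))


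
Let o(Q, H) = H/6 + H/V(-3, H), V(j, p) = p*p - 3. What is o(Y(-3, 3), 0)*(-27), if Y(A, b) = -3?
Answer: 0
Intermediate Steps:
V(j, p) = -3 + p**2 (V(j, p) = p**2 - 3 = -3 + p**2)
o(Q, H) = H/6 + H/(-3 + H**2)
o(Y(-3, 3), 0)*(-27) = ((1/6)*0*(3 + 0**2)/(-3 + 0**2))*(-27) = ((1/6)*0*(3 + 0)/(-3 + 0))*(-27) = ((1/6)*0*3/(-3))*(-27) = ((1/6)*0*(-1/3)*3)*(-27) = 0*(-27) = 0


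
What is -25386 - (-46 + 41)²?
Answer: -25411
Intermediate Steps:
-25386 - (-46 + 41)² = -25386 - 1*(-5)² = -25386 - 1*25 = -25386 - 25 = -25411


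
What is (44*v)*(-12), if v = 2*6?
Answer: -6336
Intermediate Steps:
v = 12
(44*v)*(-12) = (44*12)*(-12) = 528*(-12) = -6336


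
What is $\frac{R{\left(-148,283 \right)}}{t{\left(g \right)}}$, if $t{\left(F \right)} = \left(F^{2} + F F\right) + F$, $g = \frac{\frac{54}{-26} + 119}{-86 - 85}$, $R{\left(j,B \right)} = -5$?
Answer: $- \frac{13689}{688} \approx -19.897$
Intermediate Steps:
$g = - \frac{80}{117}$ ($g = \frac{54 \left(- \frac{1}{26}\right) + 119}{-171} = \left(- \frac{27}{13} + 119\right) \left(- \frac{1}{171}\right) = \frac{1520}{13} \left(- \frac{1}{171}\right) = - \frac{80}{117} \approx -0.68376$)
$t{\left(F \right)} = F + 2 F^{2}$ ($t{\left(F \right)} = \left(F^{2} + F^{2}\right) + F = 2 F^{2} + F = F + 2 F^{2}$)
$\frac{R{\left(-148,283 \right)}}{t{\left(g \right)}} = - \frac{5}{\left(- \frac{80}{117}\right) \left(1 + 2 \left(- \frac{80}{117}\right)\right)} = - \frac{5}{\left(- \frac{80}{117}\right) \left(1 - \frac{160}{117}\right)} = - \frac{5}{\left(- \frac{80}{117}\right) \left(- \frac{43}{117}\right)} = - \frac{5}{\frac{3440}{13689}} = \left(-5\right) \frac{13689}{3440} = - \frac{13689}{688}$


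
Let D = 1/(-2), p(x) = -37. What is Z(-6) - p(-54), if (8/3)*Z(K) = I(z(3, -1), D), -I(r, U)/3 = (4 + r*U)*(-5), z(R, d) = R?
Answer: 817/16 ≈ 51.063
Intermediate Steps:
D = -½ ≈ -0.50000
I(r, U) = 60 + 15*U*r (I(r, U) = -3*(4 + r*U)*(-5) = -3*(4 + U*r)*(-5) = -3*(-20 - 5*U*r) = 60 + 15*U*r)
Z(K) = 225/16 (Z(K) = 3*(60 + 15*(-½)*3)/8 = 3*(60 - 45/2)/8 = (3/8)*(75/2) = 225/16)
Z(-6) - p(-54) = 225/16 - 1*(-37) = 225/16 + 37 = 817/16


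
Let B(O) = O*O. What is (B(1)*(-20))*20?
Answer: -400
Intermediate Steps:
B(O) = O²
(B(1)*(-20))*20 = (1²*(-20))*20 = (1*(-20))*20 = -20*20 = -400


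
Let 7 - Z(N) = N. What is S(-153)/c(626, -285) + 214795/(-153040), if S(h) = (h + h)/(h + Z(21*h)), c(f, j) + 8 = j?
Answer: -38594923081/27505297648 ≈ -1.4032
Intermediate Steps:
Z(N) = 7 - N
c(f, j) = -8 + j
S(h) = 2*h/(7 - 20*h) (S(h) = (h + h)/(h + (7 - 21*h)) = (2*h)/(h + (7 - 21*h)) = (2*h)/(7 - 20*h) = 2*h/(7 - 20*h))
S(-153)/c(626, -285) + 214795/(-153040) = (-2*(-153)/(-7 + 20*(-153)))/(-8 - 285) + 214795/(-153040) = -2*(-153)/(-7 - 3060)/(-293) + 214795*(-1/153040) = -2*(-153)/(-3067)*(-1/293) - 42959/30608 = -2*(-153)*(-1/3067)*(-1/293) - 42959/30608 = -306/3067*(-1/293) - 42959/30608 = 306/898631 - 42959/30608 = -38594923081/27505297648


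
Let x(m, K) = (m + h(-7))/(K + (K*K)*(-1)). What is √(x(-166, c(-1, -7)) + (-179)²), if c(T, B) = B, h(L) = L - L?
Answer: √6280617/14 ≈ 179.01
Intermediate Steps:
h(L) = 0
x(m, K) = m/(K - K²) (x(m, K) = (m + 0)/(K + (K*K)*(-1)) = m/(K + K²*(-1)) = m/(K - K²))
√(x(-166, c(-1, -7)) + (-179)²) = √(-1*(-166)/(-7*(-1 - 7)) + (-179)²) = √(-1*(-166)*(-⅐)/(-8) + 32041) = √(-1*(-166)*(-⅐)*(-⅛) + 32041) = √(83/28 + 32041) = √(897231/28) = √6280617/14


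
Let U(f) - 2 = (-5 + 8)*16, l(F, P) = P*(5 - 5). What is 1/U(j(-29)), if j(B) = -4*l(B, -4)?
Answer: 1/50 ≈ 0.020000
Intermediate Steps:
l(F, P) = 0 (l(F, P) = P*0 = 0)
j(B) = 0 (j(B) = -4*0 = 0)
U(f) = 50 (U(f) = 2 + (-5 + 8)*16 = 2 + 3*16 = 2 + 48 = 50)
1/U(j(-29)) = 1/50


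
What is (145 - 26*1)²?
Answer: 14161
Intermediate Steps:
(145 - 26*1)² = (145 - 26)² = 119² = 14161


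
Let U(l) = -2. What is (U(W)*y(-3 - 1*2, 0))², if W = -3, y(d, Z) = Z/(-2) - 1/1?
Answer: 4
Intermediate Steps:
y(d, Z) = -1 - Z/2 (y(d, Z) = Z*(-½) - 1*1 = -Z/2 - 1 = -1 - Z/2)
(U(W)*y(-3 - 1*2, 0))² = (-2*(-1 - ½*0))² = (-2*(-1 + 0))² = (-2*(-1))² = 2² = 4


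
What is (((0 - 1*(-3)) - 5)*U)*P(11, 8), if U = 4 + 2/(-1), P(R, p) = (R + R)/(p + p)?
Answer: -11/2 ≈ -5.5000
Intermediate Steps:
P(R, p) = R/p (P(R, p) = (2*R)/((2*p)) = (2*R)*(1/(2*p)) = R/p)
U = 2 (U = 4 - 1*2 = 4 - 2 = 2)
(((0 - 1*(-3)) - 5)*U)*P(11, 8) = (((0 - 1*(-3)) - 5)*2)*(11/8) = (((0 + 3) - 5)*2)*(11*(⅛)) = ((3 - 5)*2)*(11/8) = -2*2*(11/8) = -4*11/8 = -11/2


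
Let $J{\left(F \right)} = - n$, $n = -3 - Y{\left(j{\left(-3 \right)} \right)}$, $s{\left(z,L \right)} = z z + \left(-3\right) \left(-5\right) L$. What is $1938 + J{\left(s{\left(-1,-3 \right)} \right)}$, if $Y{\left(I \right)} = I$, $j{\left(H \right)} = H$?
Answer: $1938$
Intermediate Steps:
$s{\left(z,L \right)} = z^{2} + 15 L$
$n = 0$ ($n = -3 - -3 = -3 + 3 = 0$)
$J{\left(F \right)} = 0$ ($J{\left(F \right)} = \left(-1\right) 0 = 0$)
$1938 + J{\left(s{\left(-1,-3 \right)} \right)} = 1938 + 0 = 1938$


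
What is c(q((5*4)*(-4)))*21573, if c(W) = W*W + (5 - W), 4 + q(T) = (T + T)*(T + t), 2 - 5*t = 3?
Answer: 3549724129053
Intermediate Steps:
t = -1/5 (t = 2/5 - 1/5*3 = 2/5 - 3/5 = -1/5 ≈ -0.20000)
q(T) = -4 + 2*T*(-1/5 + T) (q(T) = -4 + (T + T)*(T - 1/5) = -4 + (2*T)*(-1/5 + T) = -4 + 2*T*(-1/5 + T))
c(W) = 5 + W**2 - W (c(W) = W**2 + (5 - W) = 5 + W**2 - W)
c(q((5*4)*(-4)))*21573 = (5 + (-4 + 2*((5*4)*(-4))**2 - 2*5*4*(-4)/5)**2 - (-4 + 2*((5*4)*(-4))**2 - 2*5*4*(-4)/5))*21573 = (5 + (-4 + 2*(20*(-4))**2 - 8*(-4))**2 - (-4 + 2*(20*(-4))**2 - 8*(-4)))*21573 = (5 + (-4 + 2*(-80)**2 - 2/5*(-80))**2 - (-4 + 2*(-80)**2 - 2/5*(-80)))*21573 = (5 + (-4 + 2*6400 + 32)**2 - (-4 + 2*6400 + 32))*21573 = (5 + (-4 + 12800 + 32)**2 - (-4 + 12800 + 32))*21573 = (5 + 12828**2 - 1*12828)*21573 = (5 + 164557584 - 12828)*21573 = 164544761*21573 = 3549724129053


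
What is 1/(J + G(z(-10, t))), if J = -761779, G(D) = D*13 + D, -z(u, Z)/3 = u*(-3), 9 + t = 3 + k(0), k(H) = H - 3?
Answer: -1/763039 ≈ -1.3105e-6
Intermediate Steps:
k(H) = -3 + H
t = -9 (t = -9 + (3 + (-3 + 0)) = -9 + (3 - 3) = -9 + 0 = -9)
z(u, Z) = 9*u (z(u, Z) = -3*u*(-3) = -(-9)*u = 9*u)
G(D) = 14*D (G(D) = 13*D + D = 14*D)
1/(J + G(z(-10, t))) = 1/(-761779 + 14*(9*(-10))) = 1/(-761779 + 14*(-90)) = 1/(-761779 - 1260) = 1/(-763039) = -1/763039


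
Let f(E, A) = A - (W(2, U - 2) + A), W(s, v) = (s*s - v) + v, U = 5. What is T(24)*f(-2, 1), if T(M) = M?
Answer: -96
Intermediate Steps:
W(s, v) = s² (W(s, v) = (s² - v) + v = s²)
f(E, A) = -4 (f(E, A) = A - (2² + A) = A - (4 + A) = A + (-4 - A) = -4)
T(24)*f(-2, 1) = 24*(-4) = -96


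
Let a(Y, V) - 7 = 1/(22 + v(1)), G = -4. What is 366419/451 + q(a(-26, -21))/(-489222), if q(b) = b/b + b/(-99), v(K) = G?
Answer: 29040158167061/35743537764 ≈ 812.46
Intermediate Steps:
v(K) = -4
a(Y, V) = 127/18 (a(Y, V) = 7 + 1/(22 - 4) = 7 + 1/18 = 127/18)
q(b) = 1 - b/99 (q(b) = 1 + b*(-1/99) = 1 - b/99)
366419/451 + q(a(-26, -21))/(-489222) = 366419/451 + (1 - 1/99*127/18)/(-489222) = 366419*(1/451) + (1 - 127/1782)*(-1/489222) = 366419/451 + (1655/1782)*(-1/489222) = 366419/451 - 1655/871793604 = 29040158167061/35743537764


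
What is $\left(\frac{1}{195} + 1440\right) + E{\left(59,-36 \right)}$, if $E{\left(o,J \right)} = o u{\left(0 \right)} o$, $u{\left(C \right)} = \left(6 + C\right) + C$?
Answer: $\frac{4353571}{195} \approx 22326.0$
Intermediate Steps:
$u{\left(C \right)} = 6 + 2 C$
$E{\left(o,J \right)} = 6 o^{2}$ ($E{\left(o,J \right)} = o \left(6 + 2 \cdot 0\right) o = o \left(6 + 0\right) o = o 6 o = 6 o o = 6 o^{2}$)
$\left(\frac{1}{195} + 1440\right) + E{\left(59,-36 \right)} = \left(\frac{1}{195} + 1440\right) + 6 \cdot 59^{2} = \left(\frac{1}{195} + 1440\right) + 6 \cdot 3481 = \frac{280801}{195} + 20886 = \frac{4353571}{195}$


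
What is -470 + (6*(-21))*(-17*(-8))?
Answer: -17606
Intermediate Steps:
-470 + (6*(-21))*(-17*(-8)) = -470 - 126*136 = -470 - 17136 = -17606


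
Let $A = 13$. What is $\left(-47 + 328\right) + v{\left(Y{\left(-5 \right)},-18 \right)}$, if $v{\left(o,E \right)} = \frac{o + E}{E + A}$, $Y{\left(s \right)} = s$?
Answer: $\frac{1428}{5} \approx 285.6$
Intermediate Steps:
$v{\left(o,E \right)} = \frac{E + o}{13 + E}$ ($v{\left(o,E \right)} = \frac{o + E}{E + 13} = \frac{E + o}{13 + E}$)
$\left(-47 + 328\right) + v{\left(Y{\left(-5 \right)},-18 \right)} = \left(-47 + 328\right) + \frac{-18 - 5}{13 - 18} = 281 + \frac{1}{-5} \left(-23\right) = 281 - - \frac{23}{5} = 281 + \frac{23}{5} = \frac{1428}{5}$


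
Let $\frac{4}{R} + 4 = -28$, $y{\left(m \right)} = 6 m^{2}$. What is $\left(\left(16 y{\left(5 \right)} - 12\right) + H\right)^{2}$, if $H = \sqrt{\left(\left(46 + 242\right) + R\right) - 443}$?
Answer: $\frac{\left(9552 + i \sqrt{2482}\right)^{2}}{16} \approx 5.7024 \cdot 10^{6} + 59485.0 i$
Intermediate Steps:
$R = - \frac{1}{8}$ ($R = \frac{4}{-4 - 28} = \frac{4}{-32} = 4 \left(- \frac{1}{32}\right) = - \frac{1}{8} \approx -0.125$)
$H = \frac{i \sqrt{2482}}{4}$ ($H = \sqrt{\left(\left(46 + 242\right) - \frac{1}{8}\right) - 443} = \sqrt{\left(288 - \frac{1}{8}\right) - 443} = \sqrt{\frac{2303}{8} - 443} = \sqrt{- \frac{1241}{8}} = \frac{i \sqrt{2482}}{4} \approx 12.455 i$)
$\left(\left(16 y{\left(5 \right)} - 12\right) + H\right)^{2} = \left(\left(16 \cdot 6 \cdot 5^{2} - 12\right) + \frac{i \sqrt{2482}}{4}\right)^{2} = \left(\left(16 \cdot 6 \cdot 25 - 12\right) + \frac{i \sqrt{2482}}{4}\right)^{2} = \left(\left(16 \cdot 150 - 12\right) + \frac{i \sqrt{2482}}{4}\right)^{2} = \left(\left(2400 - 12\right) + \frac{i \sqrt{2482}}{4}\right)^{2} = \left(2388 + \frac{i \sqrt{2482}}{4}\right)^{2}$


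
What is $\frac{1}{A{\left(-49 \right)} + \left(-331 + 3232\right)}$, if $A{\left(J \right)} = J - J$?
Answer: $\frac{1}{2901} \approx 0.00034471$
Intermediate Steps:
$A{\left(J \right)} = 0$
$\frac{1}{A{\left(-49 \right)} + \left(-331 + 3232\right)} = \frac{1}{0 + \left(-331 + 3232\right)} = \frac{1}{0 + 2901} = \frac{1}{2901}$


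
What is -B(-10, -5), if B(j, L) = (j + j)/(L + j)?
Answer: -4/3 ≈ -1.3333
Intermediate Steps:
B(j, L) = 2*j/(L + j) (B(j, L) = (2*j)/(L + j) = 2*j/(L + j))
-B(-10, -5) = -2*(-10)/(-5 - 10) = -2*(-10)/(-15) = -2*(-10)*(-1)/15 = -1*4/3 = -4/3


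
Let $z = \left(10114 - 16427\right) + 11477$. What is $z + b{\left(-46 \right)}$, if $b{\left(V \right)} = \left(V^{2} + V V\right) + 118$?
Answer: $9514$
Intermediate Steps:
$b{\left(V \right)} = 118 + 2 V^{2}$ ($b{\left(V \right)} = \left(V^{2} + V^{2}\right) + 118 = 2 V^{2} + 118 = 118 + 2 V^{2}$)
$z = 5164$ ($z = -6313 + 11477 = 5164$)
$z + b{\left(-46 \right)} = 5164 + \left(118 + 2 \left(-46\right)^{2}\right) = 5164 + \left(118 + 2 \cdot 2116\right) = 5164 + \left(118 + 4232\right) = 5164 + 4350 = 9514$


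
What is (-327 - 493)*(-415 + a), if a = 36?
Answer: 310780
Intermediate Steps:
(-327 - 493)*(-415 + a) = (-327 - 493)*(-415 + 36) = -820*(-379) = 310780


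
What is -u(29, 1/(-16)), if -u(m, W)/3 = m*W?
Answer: -87/16 ≈ -5.4375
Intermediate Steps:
u(m, W) = -3*W*m (u(m, W) = -3*m*W = -3*W*m)
-u(29, 1/(-16)) = -(-3)*29/(-16) = -(-3)*(-1)*29/16 = -1*87/16 = -87/16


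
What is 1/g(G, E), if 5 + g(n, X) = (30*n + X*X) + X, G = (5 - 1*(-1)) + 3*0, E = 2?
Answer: 1/181 ≈ 0.0055249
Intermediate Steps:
G = 6 (G = (5 + 1) + 0 = 6 + 0 = 6)
g(n, X) = -5 + X + X² + 30*n (g(n, X) = -5 + ((30*n + X*X) + X) = -5 + ((30*n + X²) + X) = -5 + ((X² + 30*n) + X) = -5 + (X + X² + 30*n) = -5 + X + X² + 30*n)
1/g(G, E) = 1/(-5 + 2 + 2² + 30*6) = 1/(-5 + 2 + 4 + 180) = 1/181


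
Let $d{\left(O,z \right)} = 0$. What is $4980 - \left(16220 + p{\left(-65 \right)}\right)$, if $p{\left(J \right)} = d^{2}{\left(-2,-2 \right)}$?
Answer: $-11240$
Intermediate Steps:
$p{\left(J \right)} = 0$ ($p{\left(J \right)} = 0^{2} = 0$)
$4980 - \left(16220 + p{\left(-65 \right)}\right) = 4980 - \left(16220 + 0\right) = 4980 - 16220 = -11240$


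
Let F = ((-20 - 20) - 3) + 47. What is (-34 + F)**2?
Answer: 900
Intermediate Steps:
F = 4 (F = (-40 - 3) + 47 = -43 + 47 = 4)
(-34 + F)**2 = (-34 + 4)**2 = (-30)**2 = 900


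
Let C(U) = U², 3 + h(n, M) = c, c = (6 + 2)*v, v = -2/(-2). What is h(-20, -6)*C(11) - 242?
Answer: 363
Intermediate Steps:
v = 1 (v = -2*(-½) = 1)
c = 8 (c = (6 + 2)*1 = 8*1 = 8)
h(n, M) = 5 (h(n, M) = -3 + 8 = 5)
h(-20, -6)*C(11) - 242 = 5*11² - 242 = 5*121 - 242 = 605 - 242 = 363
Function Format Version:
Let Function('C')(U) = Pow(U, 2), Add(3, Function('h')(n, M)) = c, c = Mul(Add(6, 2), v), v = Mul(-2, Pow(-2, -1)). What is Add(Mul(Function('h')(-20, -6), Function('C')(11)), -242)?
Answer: 363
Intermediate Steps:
v = 1 (v = Mul(-2, Rational(-1, 2)) = 1)
c = 8 (c = Mul(Add(6, 2), 1) = Mul(8, 1) = 8)
Function('h')(n, M) = 5 (Function('h')(n, M) = Add(-3, 8) = 5)
Add(Mul(Function('h')(-20, -6), Function('C')(11)), -242) = Add(Mul(5, Pow(11, 2)), -242) = Add(Mul(5, 121), -242) = Add(605, -242) = 363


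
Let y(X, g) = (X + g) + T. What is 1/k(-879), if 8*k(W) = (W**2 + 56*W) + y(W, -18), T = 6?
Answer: 4/361263 ≈ 1.1072e-5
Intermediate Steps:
y(X, g) = 6 + X + g (y(X, g) = (X + g) + 6 = 6 + X + g)
k(W) = -3/2 + W**2/8 + 57*W/8 (k(W) = ((W**2 + 56*W) + (6 + W - 18))/8 = ((W**2 + 56*W) + (-12 + W))/8 = (-12 + W**2 + 57*W)/8 = -3/2 + W**2/8 + 57*W/8)
1/k(-879) = 1/(-3/2 + (1/8)*(-879)**2 + (57/8)*(-879)) = 1/(-3/2 + (1/8)*772641 - 50103/8) = 1/(-3/2 + 772641/8 - 50103/8) = 1/(361263/4) = 4/361263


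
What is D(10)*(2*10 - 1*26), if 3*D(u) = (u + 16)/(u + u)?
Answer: -13/5 ≈ -2.6000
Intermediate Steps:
D(u) = (16 + u)/(6*u) (D(u) = ((u + 16)/(u + u))/3 = ((16 + u)/((2*u)))/3 = ((16 + u)*(1/(2*u)))/3 = ((16 + u)/(2*u))/3 = (16 + u)/(6*u))
D(10)*(2*10 - 1*26) = ((1/6)*(16 + 10)/10)*(2*10 - 1*26) = ((1/6)*(1/10)*26)*(20 - 26) = (13/30)*(-6) = -13/5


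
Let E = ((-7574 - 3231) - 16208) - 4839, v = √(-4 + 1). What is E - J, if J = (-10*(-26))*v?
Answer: -31852 - 260*I*√3 ≈ -31852.0 - 450.33*I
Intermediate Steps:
v = I*√3 (v = √(-3) = I*√3 ≈ 1.732*I)
E = -31852 (E = (-10805 - 16208) - 4839 = -27013 - 4839 = -31852)
J = 260*I*√3 (J = (-10*(-26))*(I*√3) = 260*(I*√3) = 260*I*√3 ≈ 450.33*I)
E - J = -31852 - 260*I*√3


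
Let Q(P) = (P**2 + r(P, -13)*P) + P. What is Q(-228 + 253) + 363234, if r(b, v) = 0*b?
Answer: 363884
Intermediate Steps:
r(b, v) = 0
Q(P) = P + P**2 (Q(P) = (P**2 + 0*P) + P = (P**2 + 0) + P = P**2 + P = P + P**2)
Q(-228 + 253) + 363234 = (-228 + 253)*(1 + (-228 + 253)) + 363234 = 25*(1 + 25) + 363234 = 25*26 + 363234 = 650 + 363234 = 363884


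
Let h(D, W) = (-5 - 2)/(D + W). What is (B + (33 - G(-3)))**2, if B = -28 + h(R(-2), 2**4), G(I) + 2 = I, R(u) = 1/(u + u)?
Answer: 7396/81 ≈ 91.309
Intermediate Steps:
R(u) = 1/(2*u)
G(I) = -2 + I
h(D, W) = -7/(D + W)
B = -256/9 (B = -28 - 7/((1/2)/(-2) + 2**4) = -28 - 7/((1/2)*(-1/2) + 16) = -28 - 7/(-1/4 + 16) = -28 - 7/63/4 = -28 - 7*4/63 = -28 - 4/9 = -256/9 ≈ -28.444)
(B + (33 - G(-3)))**2 = (-256/9 + (33 - (-2 - 3)))**2 = (-256/9 + (33 - 1*(-5)))**2 = (-256/9 + (33 + 5))**2 = (-256/9 + 38)**2 = (86/9)**2 = 7396/81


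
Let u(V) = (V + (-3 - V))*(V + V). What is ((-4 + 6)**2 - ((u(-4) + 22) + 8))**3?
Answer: -125000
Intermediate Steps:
u(V) = -6*V
((-4 + 6)**2 - ((u(-4) + 22) + 8))**3 = ((-4 + 6)**2 - ((-6*(-4) + 22) + 8))**3 = (2**2 - ((24 + 22) + 8))**3 = (4 - (46 + 8))**3 = (4 - 1*54)**3 = (4 - 54)**3 = (-50)**3 = -125000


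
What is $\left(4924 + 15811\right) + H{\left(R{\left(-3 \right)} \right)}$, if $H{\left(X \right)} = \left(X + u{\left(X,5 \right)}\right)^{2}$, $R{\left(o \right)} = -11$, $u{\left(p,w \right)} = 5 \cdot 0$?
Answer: $20856$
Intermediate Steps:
$u{\left(p,w \right)} = 0$
$H{\left(X \right)} = X^{2}$ ($H{\left(X \right)} = \left(X + 0\right)^{2} = X^{2}$)
$\left(4924 + 15811\right) + H{\left(R{\left(-3 \right)} \right)} = \left(4924 + 15811\right) + \left(-11\right)^{2} = 20735 + 121 = 20856$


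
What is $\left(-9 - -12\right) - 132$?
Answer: $-129$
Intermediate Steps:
$\left(-9 - -12\right) - 132 = \left(-9 + 12\right) - 132 = 3 - 132 = -129$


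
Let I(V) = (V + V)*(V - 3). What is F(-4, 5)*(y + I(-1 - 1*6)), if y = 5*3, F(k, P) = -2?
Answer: -310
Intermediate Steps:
y = 15
I(V) = 2*V*(-3 + V) (I(V) = (2*V)*(-3 + V) = 2*V*(-3 + V))
F(-4, 5)*(y + I(-1 - 1*6)) = -2*(15 + 2*(-1 - 1*6)*(-3 + (-1 - 1*6))) = -2*(15 + 2*(-1 - 6)*(-3 + (-1 - 6))) = -2*(15 + 2*(-7)*(-3 - 7)) = -2*(15 + 2*(-7)*(-10)) = -2*(15 + 140) = -2*155 = -310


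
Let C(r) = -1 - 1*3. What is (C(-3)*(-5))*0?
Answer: 0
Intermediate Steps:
C(r) = -4 (C(r) = -1 - 3 = -4)
(C(-3)*(-5))*0 = -4*(-5)*0 = 20*0 = 0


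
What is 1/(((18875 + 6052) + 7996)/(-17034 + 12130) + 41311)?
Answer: 4904/202556221 ≈ 2.4211e-5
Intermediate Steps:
1/(((18875 + 6052) + 7996)/(-17034 + 12130) + 41311) = 1/((24927 + 7996)/(-4904) + 41311) = 1/(32923*(-1/4904) + 41311) = 1/(-32923/4904 + 41311) = 1/(202556221/4904) = 4904/202556221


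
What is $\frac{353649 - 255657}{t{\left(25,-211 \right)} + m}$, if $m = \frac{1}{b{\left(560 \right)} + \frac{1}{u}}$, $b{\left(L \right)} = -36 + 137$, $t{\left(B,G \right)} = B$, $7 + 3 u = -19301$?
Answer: $\frac{63698229720}{16257311} \approx 3918.1$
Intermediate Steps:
$u = -6436$ ($u = - \frac{7}{3} + \frac{1}{3} \left(-19301\right) = - \frac{7}{3} - \frac{19301}{3} = -6436$)
$b{\left(L \right)} = 101$
$m = \frac{6436}{650035}$ ($m = \frac{1}{101 + \frac{1}{-6436}} = \frac{1}{101 - \frac{1}{6436}} = \frac{1}{\frac{650035}{6436}} = \frac{6436}{650035} \approx 0.009901$)
$\frac{353649 - 255657}{t{\left(25,-211 \right)} + m} = \frac{353649 - 255657}{25 + \frac{6436}{650035}} = \frac{97992}{\frac{16257311}{650035}} = 97992 \cdot \frac{650035}{16257311} = \frac{63698229720}{16257311}$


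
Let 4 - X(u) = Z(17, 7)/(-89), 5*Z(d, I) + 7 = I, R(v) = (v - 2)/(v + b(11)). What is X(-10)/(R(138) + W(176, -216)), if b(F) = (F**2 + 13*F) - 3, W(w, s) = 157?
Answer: 1596/62779 ≈ 0.025423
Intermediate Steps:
b(F) = -3 + F**2 + 13*F
R(v) = (-2 + v)/(261 + v) (R(v) = (v - 2)/(v + (-3 + 11**2 + 13*11)) = (-2 + v)/(v + (-3 + 121 + 143)) = (-2 + v)/(v + 261) = (-2 + v)/(261 + v))
Z(d, I) = -7/5 + I/5
X(u) = 4 (X(u) = 4 - (-7/5 + (1/5)*7)/(-89) = 4 - (-7/5 + 7/5)*(-1)/89 = 4 - 0*(-1)/89 = 4 - 1*0 = 4 + 0 = 4)
X(-10)/(R(138) + W(176, -216)) = 4/((-2 + 138)/(261 + 138) + 157) = 4/(136/399 + 157) = 4/(62779/399) = 4*(399/62779) = 1596/62779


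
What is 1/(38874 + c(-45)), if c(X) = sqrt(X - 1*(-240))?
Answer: 12958/503729227 - sqrt(195)/1511187681 ≈ 2.5715e-5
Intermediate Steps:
c(X) = sqrt(240 + X) (c(X) = sqrt(X + 240) = sqrt(240 + X))
1/(38874 + c(-45)) = 1/(38874 + sqrt(240 - 45)) = 1/(38874 + sqrt(195))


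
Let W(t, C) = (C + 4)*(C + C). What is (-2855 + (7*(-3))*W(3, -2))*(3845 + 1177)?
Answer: -13494114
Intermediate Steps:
W(t, C) = 2*C*(4 + C) (W(t, C) = (4 + C)*(2*C) = 2*C*(4 + C))
(-2855 + (7*(-3))*W(3, -2))*(3845 + 1177) = (-2855 + (7*(-3))*(2*(-2)*(4 - 2)))*(3845 + 1177) = (-2855 - 42*(-2)*2)*5022 = (-2855 - 21*(-8))*5022 = (-2855 + 168)*5022 = -2687*5022 = -13494114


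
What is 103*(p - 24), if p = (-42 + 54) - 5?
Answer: -1751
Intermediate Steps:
p = 7 (p = 12 - 5 = 7)
103*(p - 24) = 103*(7 - 24) = 103*(-17) = -1751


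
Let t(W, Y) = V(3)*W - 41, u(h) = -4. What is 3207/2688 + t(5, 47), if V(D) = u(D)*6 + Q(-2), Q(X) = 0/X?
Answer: -143187/896 ≈ -159.81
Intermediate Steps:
Q(X) = 0
V(D) = -24 (V(D) = -4*6 + 0 = -24 + 0 = -24)
t(W, Y) = -41 - 24*W (t(W, Y) = -24*W - 41 = -41 - 24*W)
3207/2688 + t(5, 47) = 3207/2688 + (-41 - 24*5) = 3207*(1/2688) + (-41 - 120) = 1069/896 - 161 = -143187/896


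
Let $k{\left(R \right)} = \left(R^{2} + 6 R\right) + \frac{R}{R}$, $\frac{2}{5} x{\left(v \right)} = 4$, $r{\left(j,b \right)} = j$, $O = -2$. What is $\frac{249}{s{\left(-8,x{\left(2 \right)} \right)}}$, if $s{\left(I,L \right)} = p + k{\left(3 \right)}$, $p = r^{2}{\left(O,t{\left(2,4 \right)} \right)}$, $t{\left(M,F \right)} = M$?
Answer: $\frac{249}{32} \approx 7.7813$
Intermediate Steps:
$x{\left(v \right)} = 10$ ($x{\left(v \right)} = \frac{5}{2} \cdot 4 = 10$)
$k{\left(R \right)} = 1 + R^{2} + 6 R$ ($k{\left(R \right)} = \left(R^{2} + 6 R\right) + 1 = 1 + R^{2} + 6 R$)
$p = 4$ ($p = \left(-2\right)^{2} = 4$)
$s{\left(I,L \right)} = 32$ ($s{\left(I,L \right)} = 4 + \left(1 + 3^{2} + 6 \cdot 3\right) = 4 + \left(1 + 9 + 18\right) = 4 + 28 = 32$)
$\frac{249}{s{\left(-8,x{\left(2 \right)} \right)}} = \frac{249}{32}$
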